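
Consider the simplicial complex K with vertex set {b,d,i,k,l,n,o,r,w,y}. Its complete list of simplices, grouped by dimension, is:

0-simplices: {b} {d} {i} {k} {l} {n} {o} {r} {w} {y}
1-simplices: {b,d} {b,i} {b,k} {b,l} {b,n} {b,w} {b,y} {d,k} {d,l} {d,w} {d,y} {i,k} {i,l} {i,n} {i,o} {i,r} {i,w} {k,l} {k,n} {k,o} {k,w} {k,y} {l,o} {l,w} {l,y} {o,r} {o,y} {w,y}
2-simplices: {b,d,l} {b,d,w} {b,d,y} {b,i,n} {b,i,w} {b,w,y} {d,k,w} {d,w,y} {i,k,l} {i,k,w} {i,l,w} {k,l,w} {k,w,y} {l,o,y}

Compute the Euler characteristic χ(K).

χ(K)=-4

n_0=10 n_1=28 n_2=14
χ=+10−28+14=-4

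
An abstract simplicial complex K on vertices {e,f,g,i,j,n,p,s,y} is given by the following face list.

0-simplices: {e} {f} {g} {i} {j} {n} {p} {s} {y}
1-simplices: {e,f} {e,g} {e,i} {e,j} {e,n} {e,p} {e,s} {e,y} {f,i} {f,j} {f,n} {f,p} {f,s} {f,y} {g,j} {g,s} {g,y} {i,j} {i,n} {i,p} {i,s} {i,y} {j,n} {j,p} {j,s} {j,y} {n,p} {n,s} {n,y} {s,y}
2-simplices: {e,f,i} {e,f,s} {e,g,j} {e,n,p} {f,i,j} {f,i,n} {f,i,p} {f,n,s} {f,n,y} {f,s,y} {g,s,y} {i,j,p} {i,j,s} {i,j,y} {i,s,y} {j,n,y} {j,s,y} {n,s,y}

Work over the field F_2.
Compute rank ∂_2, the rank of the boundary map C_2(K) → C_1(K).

rank∂_2=16

n_0=9 n_1=30 n_2=18  [Z2]
∂1: piv[ef,eg,ei,ej,en,ep,es,ey] rk=8  ker:fi,fj,fn,fp,fs,fy,gj,gs,gy,ij,in,ip,is,iy,jn,jp,js,jy,np,ns,ny,sy
∂2: piv[efi,efs,egj,enp,fij,fin,fip,fns,fny,fsy,gsy,ijp,ijs,ijy,isy,jny] rk=16  ker:jsy,nsy
rk∂_2=16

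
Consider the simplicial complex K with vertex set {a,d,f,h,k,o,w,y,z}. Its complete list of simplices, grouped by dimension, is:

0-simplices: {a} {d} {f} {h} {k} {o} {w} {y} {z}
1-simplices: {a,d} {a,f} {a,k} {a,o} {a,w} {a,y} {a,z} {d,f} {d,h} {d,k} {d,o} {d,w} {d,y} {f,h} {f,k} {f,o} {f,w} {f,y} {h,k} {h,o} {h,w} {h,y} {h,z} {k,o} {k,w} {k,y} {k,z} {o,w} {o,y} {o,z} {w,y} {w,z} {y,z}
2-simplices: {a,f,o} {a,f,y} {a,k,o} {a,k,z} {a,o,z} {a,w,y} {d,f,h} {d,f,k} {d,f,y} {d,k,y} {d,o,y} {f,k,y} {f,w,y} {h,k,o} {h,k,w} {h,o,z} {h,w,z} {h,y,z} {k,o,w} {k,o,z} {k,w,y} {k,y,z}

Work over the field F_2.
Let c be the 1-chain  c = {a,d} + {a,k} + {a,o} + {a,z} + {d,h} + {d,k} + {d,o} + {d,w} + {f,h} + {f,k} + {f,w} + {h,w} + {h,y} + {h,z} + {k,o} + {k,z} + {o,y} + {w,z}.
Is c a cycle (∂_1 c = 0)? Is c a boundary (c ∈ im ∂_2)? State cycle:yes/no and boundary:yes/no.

n_0=9 n_1=33 n_2=22  [Z2]
∂1: piv[ad,af,ak,ao,aw,ay,az,dh] rk=8  ker:df,dk,do,dw,dy,fh,fk,fo,fw,fy,hk,ho,hw,hy,hz,ko,kw,ky,kz,ow,oy,oz,wy,wz,yz
∂2: piv[afo,afy,ako,akz,aoz,awy,dfh,dfk,dfy,dky,doy,fwy,hko,hkw,hoz,hwz,hyz,kow,kwy,kyz] rk=20  ker:fky,koz
∂1c = {d} + {f} + {h} + {k}

cycle:no boundary:no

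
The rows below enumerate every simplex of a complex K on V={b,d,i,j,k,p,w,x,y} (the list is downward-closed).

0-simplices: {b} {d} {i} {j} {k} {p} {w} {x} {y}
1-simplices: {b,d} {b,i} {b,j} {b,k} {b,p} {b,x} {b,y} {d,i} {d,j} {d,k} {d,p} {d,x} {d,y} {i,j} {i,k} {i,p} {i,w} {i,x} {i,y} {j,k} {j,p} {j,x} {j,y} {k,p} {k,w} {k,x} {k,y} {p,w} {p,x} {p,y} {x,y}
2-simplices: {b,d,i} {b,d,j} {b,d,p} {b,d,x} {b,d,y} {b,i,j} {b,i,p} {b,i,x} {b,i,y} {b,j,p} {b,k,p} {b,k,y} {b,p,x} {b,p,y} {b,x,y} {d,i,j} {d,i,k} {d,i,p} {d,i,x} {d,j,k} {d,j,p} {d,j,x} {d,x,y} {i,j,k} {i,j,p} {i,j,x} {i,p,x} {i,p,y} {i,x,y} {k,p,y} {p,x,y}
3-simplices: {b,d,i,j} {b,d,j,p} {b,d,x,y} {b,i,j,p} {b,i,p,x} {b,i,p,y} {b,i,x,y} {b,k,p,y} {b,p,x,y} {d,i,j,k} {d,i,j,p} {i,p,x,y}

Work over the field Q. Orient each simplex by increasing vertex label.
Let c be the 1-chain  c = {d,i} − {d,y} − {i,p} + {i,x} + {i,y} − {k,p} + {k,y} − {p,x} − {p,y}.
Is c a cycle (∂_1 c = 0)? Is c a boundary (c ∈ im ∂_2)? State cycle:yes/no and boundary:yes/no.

cycle:yes boundary:yes

n_0=9 n_1=31 n_2=31 n_3=12  [Q]
∂1: piv[bd,bi,bj,bk,bp,bx,by,iw] rk=8  ker:di,dj,dk,dp,dx,dy,ij,ik,ip,ix,iy,jk,jp,jx,jy,kp,kw,kx,ky,pw,px,py,xy
∂2: piv[bdi,bdj,bdp,bdx,bdy,bij,bip,bix,biy,bjp,bkp,bky,bpx,bpy,bxy,dik,djk,djx] rk=18  ker:dij,dip,dix,djp,dxy,ijk,ijp,ijx,ipx,ipy,ixy,kpy,pxy
∂3: piv[bdij,bdjp,bdxy,bijp,bipx,bipy,bixy,bkpy,bpxy,dijk,dijp] rk=11  ker:ipxy
∂1c = 0
c vs im∂2: reduces to 0 ⇒ boundary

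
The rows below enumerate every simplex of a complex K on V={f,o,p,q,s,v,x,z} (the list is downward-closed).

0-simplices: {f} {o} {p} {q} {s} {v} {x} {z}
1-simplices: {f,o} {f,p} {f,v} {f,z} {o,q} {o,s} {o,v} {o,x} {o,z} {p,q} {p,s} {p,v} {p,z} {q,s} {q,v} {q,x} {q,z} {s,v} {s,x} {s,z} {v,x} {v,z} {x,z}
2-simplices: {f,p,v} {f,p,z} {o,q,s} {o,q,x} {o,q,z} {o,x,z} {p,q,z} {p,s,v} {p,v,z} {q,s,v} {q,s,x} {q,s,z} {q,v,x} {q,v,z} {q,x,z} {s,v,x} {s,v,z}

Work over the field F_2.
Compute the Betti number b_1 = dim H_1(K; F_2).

n_0=8 n_1=23 n_2=17  [Z2]
∂1: piv[fo,fp,fv,fz,oq,os,ox] rk=7  ker:ov,oz,pq,ps,pv,pz,qs,qv,qx,qz,sv,sx,sz,vx,vz,xz
∂2: piv[fpv,fpz,oqs,oqx,oqz,oxz,pqz,psv,pvz,qsv,qsx,qsz,qvx,qvz] rk=14  ker:qxz,svx,svz
b_1=(23−7)−14=2

b_1=2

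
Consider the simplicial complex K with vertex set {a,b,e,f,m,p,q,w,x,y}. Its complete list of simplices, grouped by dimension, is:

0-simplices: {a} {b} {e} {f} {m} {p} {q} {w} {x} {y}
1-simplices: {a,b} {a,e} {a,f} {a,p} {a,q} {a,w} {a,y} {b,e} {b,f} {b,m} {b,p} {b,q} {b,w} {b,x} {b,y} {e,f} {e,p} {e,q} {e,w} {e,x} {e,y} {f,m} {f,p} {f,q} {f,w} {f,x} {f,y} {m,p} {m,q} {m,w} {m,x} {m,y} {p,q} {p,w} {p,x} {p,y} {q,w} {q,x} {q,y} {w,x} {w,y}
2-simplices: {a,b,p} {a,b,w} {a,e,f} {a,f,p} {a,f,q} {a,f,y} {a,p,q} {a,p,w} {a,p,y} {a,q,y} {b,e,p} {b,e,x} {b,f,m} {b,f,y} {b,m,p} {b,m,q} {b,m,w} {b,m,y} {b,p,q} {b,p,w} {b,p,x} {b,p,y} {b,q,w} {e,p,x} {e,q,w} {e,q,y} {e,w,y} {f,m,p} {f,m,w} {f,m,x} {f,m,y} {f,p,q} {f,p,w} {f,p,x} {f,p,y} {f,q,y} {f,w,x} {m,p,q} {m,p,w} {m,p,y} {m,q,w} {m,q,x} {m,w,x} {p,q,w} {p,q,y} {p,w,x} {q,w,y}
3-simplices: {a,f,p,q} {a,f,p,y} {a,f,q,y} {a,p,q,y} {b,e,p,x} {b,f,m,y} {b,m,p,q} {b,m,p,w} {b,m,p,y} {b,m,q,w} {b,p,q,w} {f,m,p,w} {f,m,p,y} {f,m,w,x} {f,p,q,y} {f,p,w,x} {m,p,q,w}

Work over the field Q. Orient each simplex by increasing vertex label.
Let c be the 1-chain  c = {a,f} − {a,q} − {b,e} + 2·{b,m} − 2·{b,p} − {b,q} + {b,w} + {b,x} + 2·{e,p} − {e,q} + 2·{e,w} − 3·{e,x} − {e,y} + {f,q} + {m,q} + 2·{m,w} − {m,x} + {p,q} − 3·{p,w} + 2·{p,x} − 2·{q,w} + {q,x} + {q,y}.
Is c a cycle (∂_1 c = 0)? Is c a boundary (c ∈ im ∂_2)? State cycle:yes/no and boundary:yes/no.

n_0=10 n_1=41 n_2=47 n_3=17  [Q]
∂1: piv[ab,ae,af,ap,aq,aw,ay,bm,bx] rk=9  ker:be,bf,bp,bq,bw,by,ef,ep,eq,ew,ex,ey,fm,fp,fq,fw,fx,fy,mp,mq,mw,mx,my,pq,pw,px,py,qw,qx,qy,wx,wy
∂2: piv[abp,abw,aef,afp,afq,afy,apq,apw,apy,aqy,bep,bex,bfm,bfy,bmp,bmq,bmw,bmy,bpq,bpx,bpy,bqw,eqw,eqy,ewy,fmw,fmx,fpx,fwx,mqx] rk=30  ker:bpw,epx,fmp,fmy,fpq,fpw,fpy,fqy,mpq,mpw,mpy,mqw,mwx,pqw,pqy,pwx,qwy
∂3: piv[afpq,afpy,afqy,apqy,bepx,bfmy,bmpq,bmpw,bmpy,bmqw,bpqw,fmpw,fmpy,fmwx,fpwx] rk=15  ker:fpqy,mpqw
∂1c = 0
c vs im∂2: reduces to 0 ⇒ boundary

cycle:yes boundary:yes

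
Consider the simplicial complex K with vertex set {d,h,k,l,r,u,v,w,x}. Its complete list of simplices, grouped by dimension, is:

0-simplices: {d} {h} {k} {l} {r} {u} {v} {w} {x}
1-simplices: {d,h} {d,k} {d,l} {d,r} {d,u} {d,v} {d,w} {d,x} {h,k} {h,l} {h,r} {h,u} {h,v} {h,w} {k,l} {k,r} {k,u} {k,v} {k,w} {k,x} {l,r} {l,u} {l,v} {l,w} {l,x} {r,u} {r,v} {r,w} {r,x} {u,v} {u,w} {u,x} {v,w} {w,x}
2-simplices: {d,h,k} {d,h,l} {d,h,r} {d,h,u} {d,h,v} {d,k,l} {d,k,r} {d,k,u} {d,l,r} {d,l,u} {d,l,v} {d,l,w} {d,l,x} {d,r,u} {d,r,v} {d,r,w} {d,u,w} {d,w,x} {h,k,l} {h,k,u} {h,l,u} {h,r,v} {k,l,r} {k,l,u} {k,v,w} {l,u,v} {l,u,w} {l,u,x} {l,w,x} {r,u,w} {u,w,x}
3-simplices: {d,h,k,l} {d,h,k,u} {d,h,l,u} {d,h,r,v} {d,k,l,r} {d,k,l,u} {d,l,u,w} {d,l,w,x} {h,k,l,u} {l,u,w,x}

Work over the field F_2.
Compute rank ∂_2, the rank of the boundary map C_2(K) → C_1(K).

n_0=9 n_1=34 n_2=31 n_3=10  [Z2]
∂1: piv[dh,dk,dl,dr,du,dv,dw,dx] rk=8  ker:hk,hl,hr,hu,hv,hw,kl,kr,ku,kv,kw,kx,lr,lu,lv,lw,lx,ru,rv,rw,rx,uv,uw,ux,vw,wx
∂2: piv[dhk,dhl,dhr,dhu,dhv,dkl,dkr,dku,dlr,dlu,dlv,dlw,dlx,dru,drv,drw,duw,dwx,kvw,luv,lux] rk=21  ker:hkl,hku,hlu,hrv,klr,klu,luw,lwx,ruw,uwx
∂3: piv[dhkl,dhku,dhlu,dhrv,dklr,dklu,dluw,dlwx,luwx] rk=9  ker:hklu
rk∂_2=21

rank∂_2=21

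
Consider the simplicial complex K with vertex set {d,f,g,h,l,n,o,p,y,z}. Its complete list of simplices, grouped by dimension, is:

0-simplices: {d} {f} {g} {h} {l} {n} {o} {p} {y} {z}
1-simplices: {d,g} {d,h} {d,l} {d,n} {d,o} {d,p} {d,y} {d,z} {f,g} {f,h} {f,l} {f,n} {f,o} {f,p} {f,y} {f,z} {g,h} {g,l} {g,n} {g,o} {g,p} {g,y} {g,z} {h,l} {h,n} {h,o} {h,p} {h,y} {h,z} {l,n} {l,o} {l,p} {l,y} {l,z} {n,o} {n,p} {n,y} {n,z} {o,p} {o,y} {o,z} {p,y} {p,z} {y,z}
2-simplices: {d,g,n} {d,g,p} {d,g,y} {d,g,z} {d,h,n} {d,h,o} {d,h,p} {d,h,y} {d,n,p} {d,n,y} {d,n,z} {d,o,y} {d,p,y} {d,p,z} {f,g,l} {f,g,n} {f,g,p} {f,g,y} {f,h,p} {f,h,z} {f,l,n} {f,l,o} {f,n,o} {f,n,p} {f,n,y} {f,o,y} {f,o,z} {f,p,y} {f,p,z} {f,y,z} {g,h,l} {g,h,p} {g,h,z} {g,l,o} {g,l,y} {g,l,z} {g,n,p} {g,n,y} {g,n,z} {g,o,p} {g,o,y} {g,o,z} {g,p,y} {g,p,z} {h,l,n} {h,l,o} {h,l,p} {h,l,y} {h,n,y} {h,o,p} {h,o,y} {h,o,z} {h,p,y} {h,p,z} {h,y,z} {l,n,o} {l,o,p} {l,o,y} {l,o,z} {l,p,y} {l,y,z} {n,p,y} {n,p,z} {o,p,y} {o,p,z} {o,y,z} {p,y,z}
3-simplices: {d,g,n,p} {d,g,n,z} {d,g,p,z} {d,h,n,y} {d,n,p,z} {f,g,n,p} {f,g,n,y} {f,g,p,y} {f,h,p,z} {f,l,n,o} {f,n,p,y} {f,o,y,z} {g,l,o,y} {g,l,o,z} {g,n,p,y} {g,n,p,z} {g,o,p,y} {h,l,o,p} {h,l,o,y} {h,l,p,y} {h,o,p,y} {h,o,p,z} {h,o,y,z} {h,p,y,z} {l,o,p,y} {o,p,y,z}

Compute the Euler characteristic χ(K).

χ(K)=7

n_0=10 n_1=44 n_2=67 n_3=26
χ=+10−44+67−26=7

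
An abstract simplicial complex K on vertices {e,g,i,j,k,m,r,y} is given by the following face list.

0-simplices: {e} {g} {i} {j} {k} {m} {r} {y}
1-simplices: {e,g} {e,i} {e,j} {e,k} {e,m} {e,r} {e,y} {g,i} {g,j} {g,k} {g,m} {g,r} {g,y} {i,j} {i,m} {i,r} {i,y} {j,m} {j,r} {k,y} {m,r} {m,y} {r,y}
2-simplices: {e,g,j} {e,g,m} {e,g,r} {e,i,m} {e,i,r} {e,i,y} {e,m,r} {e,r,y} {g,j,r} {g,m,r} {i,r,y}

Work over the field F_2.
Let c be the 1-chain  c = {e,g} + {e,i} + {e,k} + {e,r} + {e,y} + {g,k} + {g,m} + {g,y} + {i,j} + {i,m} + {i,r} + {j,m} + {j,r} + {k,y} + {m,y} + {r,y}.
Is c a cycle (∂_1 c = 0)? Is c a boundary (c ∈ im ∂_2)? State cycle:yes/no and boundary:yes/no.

cycle:no boundary:no

n_0=8 n_1=23 n_2=11  [Z2]
∂1: piv[eg,ei,ej,ek,em,er,ey] rk=7  ker:gi,gj,gk,gm,gr,gy,ij,im,ir,iy,jm,jr,ky,mr,my,ry
∂2: piv[egj,egm,egr,eim,eir,eiy,emr,ery,gjr] rk=9  ker:gmr,iry
∂1c = {e} + {j} + {k} + {y}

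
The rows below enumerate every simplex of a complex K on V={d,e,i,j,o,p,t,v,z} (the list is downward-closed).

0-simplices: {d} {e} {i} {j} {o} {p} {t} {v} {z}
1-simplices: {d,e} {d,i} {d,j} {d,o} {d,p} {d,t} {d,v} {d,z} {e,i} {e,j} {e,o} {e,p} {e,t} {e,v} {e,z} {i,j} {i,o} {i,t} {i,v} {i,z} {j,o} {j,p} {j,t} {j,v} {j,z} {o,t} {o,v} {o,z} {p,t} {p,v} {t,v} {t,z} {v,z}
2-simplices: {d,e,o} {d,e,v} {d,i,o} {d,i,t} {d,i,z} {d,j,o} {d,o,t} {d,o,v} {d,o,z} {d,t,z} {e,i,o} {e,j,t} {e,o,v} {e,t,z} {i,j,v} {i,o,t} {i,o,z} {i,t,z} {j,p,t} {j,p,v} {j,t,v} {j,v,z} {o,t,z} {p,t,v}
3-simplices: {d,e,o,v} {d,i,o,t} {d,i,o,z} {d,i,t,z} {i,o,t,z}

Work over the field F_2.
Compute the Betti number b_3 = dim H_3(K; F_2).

b_3=0

n_0=9 n_1=33 n_2=24 n_3=5  [Z2]
∂1: piv[de,di,dj,do,dp,dt,dv,dz] rk=8  ker:ei,ej,eo,ep,et,ev,ez,ij,io,it,iv,iz,jo,jp,jt,jv,jz,ot,ov,oz,pt,pv,tv,tz,vz
∂2: piv[deo,dev,dio,dit,diz,djo,dot,dov,doz,dtz,eio,ejt,etz,ijv,jpt,jpv,jtv,jvz] rk=18  ker:eov,iot,ioz,itz,otz,ptv
∂3: piv[deov,diot,dioz,ditz,iotz] rk=5
b_3=(5−5)−0=0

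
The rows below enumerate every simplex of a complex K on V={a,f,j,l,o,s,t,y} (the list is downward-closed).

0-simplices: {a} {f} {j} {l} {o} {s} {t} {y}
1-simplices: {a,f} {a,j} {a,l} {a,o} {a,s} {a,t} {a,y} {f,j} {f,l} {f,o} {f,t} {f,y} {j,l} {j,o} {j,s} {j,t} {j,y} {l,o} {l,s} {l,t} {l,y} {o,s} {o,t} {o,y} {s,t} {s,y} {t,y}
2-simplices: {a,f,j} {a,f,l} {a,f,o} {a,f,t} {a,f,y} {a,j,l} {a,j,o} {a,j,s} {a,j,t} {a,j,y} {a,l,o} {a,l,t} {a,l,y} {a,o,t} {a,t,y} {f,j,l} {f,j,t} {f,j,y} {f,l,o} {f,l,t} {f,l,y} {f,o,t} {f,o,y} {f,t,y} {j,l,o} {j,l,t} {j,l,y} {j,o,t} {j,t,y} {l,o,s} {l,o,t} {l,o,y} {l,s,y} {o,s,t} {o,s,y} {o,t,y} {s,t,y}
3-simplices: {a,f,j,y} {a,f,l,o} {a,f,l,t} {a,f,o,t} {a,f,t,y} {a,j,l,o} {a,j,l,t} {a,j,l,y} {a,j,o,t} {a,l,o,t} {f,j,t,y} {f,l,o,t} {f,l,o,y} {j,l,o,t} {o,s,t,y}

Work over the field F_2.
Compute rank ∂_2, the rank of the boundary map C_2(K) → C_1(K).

rank∂_2=19

n_0=8 n_1=27 n_2=37 n_3=15  [Z2]
∂1: piv[af,aj,al,ao,as,at,ay] rk=7  ker:fj,fl,fo,ft,fy,jl,jo,js,jt,jy,lo,ls,lt,ly,os,ot,oy,st,sy,ty
∂2: piv[afj,afl,afo,aft,afy,ajl,ajo,ajs,ajt,ajy,alo,alt,aly,aot,aty,foy,los,lsy,ost] rk=19  ker:fjl,fjt,fjy,flo,flt,fly,fot,fty,jlo,jlt,jly,jot,jty,lot,loy,osy,oty,sty
∂3: piv[afjy,aflo,aflt,afot,afty,ajlo,ajlt,ajly,ajot,alot,fjty,floy,osty] rk=13  ker:flot,jlot
rk∂_2=19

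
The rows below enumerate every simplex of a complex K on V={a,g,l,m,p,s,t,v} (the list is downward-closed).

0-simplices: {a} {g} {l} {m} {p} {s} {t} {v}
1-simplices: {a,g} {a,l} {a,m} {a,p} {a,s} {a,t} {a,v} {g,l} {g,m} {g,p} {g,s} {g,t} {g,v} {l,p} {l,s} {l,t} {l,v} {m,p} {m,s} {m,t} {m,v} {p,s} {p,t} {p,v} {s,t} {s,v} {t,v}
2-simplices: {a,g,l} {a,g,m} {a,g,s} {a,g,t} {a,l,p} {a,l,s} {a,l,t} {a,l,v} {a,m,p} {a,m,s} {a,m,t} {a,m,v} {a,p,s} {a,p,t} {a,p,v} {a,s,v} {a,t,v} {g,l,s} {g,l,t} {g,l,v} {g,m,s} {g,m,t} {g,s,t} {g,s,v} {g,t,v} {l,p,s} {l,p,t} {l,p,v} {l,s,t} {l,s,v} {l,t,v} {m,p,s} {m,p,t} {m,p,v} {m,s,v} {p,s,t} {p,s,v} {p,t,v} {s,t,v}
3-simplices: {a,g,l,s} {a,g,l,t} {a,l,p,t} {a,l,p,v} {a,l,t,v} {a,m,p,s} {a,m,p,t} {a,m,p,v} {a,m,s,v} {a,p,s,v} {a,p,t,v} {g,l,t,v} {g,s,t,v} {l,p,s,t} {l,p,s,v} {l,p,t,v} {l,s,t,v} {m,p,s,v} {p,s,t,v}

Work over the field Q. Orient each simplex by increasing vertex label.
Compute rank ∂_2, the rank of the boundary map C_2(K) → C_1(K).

rank∂_2=19

n_0=8 n_1=27 n_2=39 n_3=19  [Q]
∂1: piv[ag,al,am,ap,as,at,av] rk=7  ker:gl,gm,gp,gs,gt,gv,lp,ls,lt,lv,mp,ms,mt,mv,ps,pt,pv,st,sv,tv
∂2: piv[agl,agm,ags,agt,alp,als,alt,alv,amp,ams,amt,amv,aps,apt,apv,asv,atv,glv,gst] rk=19  ker:gls,glt,gms,gmt,gsv,gtv,lps,lpt,lpv,lst,lsv,ltv,mps,mpt,mpv,msv,pst,psv,ptv,stv
∂3: piv[agls,aglt,alpt,alpv,altv,amps,ampt,ampv,amsv,apsv,aptv,gltv,gstv,lpst,lpsv,lstv] rk=16  ker:lptv,mpsv,pstv
rk∂_2=19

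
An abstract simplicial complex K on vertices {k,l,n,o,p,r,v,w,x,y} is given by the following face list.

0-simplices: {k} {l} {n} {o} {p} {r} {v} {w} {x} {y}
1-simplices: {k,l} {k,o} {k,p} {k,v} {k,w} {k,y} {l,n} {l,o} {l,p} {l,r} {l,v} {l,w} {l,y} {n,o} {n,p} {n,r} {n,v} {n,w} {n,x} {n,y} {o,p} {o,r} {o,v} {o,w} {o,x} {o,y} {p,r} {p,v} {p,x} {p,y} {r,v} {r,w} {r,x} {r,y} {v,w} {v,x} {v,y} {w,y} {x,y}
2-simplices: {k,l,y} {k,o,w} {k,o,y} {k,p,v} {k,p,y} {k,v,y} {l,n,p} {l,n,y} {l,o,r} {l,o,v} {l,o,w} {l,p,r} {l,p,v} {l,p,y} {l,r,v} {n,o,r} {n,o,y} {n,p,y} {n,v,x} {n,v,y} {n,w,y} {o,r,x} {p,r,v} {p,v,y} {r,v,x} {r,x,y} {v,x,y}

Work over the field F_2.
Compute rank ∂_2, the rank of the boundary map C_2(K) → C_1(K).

rank∂_2=24

n_0=10 n_1=39 n_2=27  [Z2]
∂1: piv[kl,ko,kp,kv,kw,ky,ln,lr,nx] rk=9  ker:lo,lp,lv,lw,ly,no,np,nr,nv,nw,ny,op,or,ov,ow,ox,oy,pr,pv,px,py,rv,rw,rx,ry,vw,vx,vy,wy,xy
∂2: piv[kly,kow,koy,kpv,kpy,kvy,lnp,lny,lor,lov,low,lpr,lpv,lpy,lrv,nor,noy,nvx,nvy,nwy,orx,rvx,rxy,vxy] rk=24  ker:npy,prv,pvy
rk∂_2=24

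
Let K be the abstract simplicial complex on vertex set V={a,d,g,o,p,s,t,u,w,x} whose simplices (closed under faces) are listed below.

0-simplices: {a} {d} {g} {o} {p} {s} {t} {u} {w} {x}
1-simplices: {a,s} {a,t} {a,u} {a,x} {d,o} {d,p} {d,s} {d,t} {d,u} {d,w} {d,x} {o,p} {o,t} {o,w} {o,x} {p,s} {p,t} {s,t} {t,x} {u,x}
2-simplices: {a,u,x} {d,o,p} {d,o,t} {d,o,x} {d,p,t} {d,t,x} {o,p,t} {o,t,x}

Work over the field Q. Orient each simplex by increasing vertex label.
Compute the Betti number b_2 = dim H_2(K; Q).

b_2=2

n_0=10 n_1=20 n_2=8  [Q]
∂1: piv[as,at,au,ax,do,dp,ds,dw] rk=8  ker:dt,du,dx,op,ot,ow,ox,ps,pt,st,tx,ux
∂2: piv[aux,dop,dot,dox,dpt,dtx] rk=6  ker:opt,otx
b_2=(8−6)−0=2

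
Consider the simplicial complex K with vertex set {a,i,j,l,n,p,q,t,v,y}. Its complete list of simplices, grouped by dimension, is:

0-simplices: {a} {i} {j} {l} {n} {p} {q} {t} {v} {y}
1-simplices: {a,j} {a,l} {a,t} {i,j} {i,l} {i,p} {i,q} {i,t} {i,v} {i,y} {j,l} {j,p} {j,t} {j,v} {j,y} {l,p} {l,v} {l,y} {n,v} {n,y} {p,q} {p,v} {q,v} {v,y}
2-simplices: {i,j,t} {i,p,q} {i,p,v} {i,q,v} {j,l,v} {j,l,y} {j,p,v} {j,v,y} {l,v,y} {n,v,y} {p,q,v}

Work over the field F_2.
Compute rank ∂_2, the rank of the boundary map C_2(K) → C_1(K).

rank∂_2=9

n_0=10 n_1=24 n_2=11  [Z2]
∂1: piv[aj,al,at,ij,ip,iq,iv,iy,nv] rk=9  ker:il,it,jl,jp,jt,jv,jy,lp,lv,ly,ny,pq,pv,qv,vy
∂2: piv[ijt,ipq,ipv,iqv,jlv,jly,jpv,jvy,nvy] rk=9  ker:lvy,pqv
rk∂_2=9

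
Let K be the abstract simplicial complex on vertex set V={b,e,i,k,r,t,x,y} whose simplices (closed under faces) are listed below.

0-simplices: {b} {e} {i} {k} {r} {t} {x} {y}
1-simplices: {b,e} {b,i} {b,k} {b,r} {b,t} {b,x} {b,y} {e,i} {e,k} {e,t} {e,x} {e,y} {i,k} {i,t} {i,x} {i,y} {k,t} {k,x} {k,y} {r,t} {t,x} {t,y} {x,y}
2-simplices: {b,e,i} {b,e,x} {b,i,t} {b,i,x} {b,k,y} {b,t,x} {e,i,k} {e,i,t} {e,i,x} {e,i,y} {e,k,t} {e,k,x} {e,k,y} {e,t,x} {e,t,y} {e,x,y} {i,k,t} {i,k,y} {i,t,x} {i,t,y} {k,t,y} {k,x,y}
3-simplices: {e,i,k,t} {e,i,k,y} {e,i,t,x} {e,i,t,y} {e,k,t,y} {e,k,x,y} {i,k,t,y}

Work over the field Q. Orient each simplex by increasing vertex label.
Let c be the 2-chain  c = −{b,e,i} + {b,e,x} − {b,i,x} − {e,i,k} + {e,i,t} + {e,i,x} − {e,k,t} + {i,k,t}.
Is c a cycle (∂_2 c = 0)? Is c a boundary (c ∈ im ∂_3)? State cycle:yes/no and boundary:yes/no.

cycle:yes boundary:no

n_0=8 n_1=23 n_2=22 n_3=7  [Q]
∂1: piv[be,bi,bk,br,bt,bx,by] rk=7  ker:ei,ek,et,ex,ey,ik,it,ix,iy,kt,kx,ky,rt,tx,ty,xy
∂2: piv[bei,bex,bit,bix,bky,btx,eik,eit,eiy,ekt,ekx,eky,ety,exy] rk=14  ker:eix,etx,ikt,iky,itx,ity,kty,kxy
∂3: piv[eikt,eiky,eitx,eity,ekty,ekxy] rk=6  ker:ikty
∂2c = 0
c vs im∂3: residual ≠ 0 ⇒ not boundary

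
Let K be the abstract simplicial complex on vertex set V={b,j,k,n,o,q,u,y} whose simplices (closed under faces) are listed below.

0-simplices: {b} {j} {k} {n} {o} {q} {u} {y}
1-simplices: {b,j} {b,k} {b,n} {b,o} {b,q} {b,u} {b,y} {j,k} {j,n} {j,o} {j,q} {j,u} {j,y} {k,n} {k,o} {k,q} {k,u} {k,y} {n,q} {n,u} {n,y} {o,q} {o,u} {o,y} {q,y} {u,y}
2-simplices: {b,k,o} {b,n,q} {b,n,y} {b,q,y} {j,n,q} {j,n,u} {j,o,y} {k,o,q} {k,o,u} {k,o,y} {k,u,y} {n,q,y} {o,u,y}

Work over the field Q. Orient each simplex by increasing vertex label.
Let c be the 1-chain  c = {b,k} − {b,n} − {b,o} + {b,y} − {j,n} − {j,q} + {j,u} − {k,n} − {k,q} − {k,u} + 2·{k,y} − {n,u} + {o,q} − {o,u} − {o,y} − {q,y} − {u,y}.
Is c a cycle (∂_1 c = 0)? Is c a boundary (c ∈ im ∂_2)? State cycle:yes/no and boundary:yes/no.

n_0=8 n_1=26 n_2=13  [Q]
∂1: piv[bj,bk,bn,bo,bq,bu,by] rk=7  ker:jk,jn,jo,jq,ju,jy,kn,ko,kq,ku,ky,nq,nu,ny,oq,ou,oy,qy,uy
∂2: piv[bko,bnq,bny,bqy,jnq,jnu,joy,koq,kou,koy,kuy] rk=11  ker:nqy,ouy
∂1c = {j} + 2·{k} − 2·{n} − {u}

cycle:no boundary:no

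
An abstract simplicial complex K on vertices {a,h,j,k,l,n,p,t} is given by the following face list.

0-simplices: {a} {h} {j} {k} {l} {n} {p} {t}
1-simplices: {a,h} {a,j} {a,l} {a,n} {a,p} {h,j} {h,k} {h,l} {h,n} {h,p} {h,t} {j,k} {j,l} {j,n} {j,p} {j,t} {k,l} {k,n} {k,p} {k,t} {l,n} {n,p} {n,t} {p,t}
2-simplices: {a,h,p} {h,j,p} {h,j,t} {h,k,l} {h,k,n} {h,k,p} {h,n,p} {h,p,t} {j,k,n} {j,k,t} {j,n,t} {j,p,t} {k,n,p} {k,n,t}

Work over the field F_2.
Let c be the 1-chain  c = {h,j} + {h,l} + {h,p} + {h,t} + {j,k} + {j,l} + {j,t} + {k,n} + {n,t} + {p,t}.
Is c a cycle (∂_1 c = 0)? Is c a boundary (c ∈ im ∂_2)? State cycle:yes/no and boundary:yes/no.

cycle:yes boundary:no

n_0=8 n_1=24 n_2=14  [Z2]
∂1: piv[ah,aj,al,an,ap,hk,ht] rk=7  ker:hj,hl,hn,hp,jk,jl,jn,jp,jt,kl,kn,kp,kt,ln,np,nt,pt
∂2: piv[ahp,hjp,hjt,hkl,hkn,hkp,hnp,hpt,jkn,jkt,jnt] rk=11  ker:jpt,knp,knt
∂1c = 0
c vs im∂2: residual ≠ 0 ⇒ not boundary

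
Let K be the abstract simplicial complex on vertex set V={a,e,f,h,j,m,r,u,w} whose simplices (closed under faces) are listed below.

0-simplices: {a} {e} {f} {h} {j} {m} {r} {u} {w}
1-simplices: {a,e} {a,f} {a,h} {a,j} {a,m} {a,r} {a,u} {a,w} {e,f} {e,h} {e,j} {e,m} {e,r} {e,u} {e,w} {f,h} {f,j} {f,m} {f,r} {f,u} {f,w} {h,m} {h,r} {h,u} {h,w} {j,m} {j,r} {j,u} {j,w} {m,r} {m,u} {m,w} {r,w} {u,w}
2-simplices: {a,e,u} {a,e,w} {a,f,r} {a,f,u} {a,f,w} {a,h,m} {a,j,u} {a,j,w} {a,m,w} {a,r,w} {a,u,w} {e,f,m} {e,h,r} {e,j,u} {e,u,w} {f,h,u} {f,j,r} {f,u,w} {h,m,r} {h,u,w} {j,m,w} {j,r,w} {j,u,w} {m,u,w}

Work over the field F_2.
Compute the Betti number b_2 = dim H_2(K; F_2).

n_0=9 n_1=34 n_2=24  [Z2]
∂1: piv[ae,af,ah,aj,am,ar,au,aw] rk=8  ker:ef,eh,ej,em,er,eu,ew,fh,fj,fm,fr,fu,fw,hm,hr,hu,hw,jm,jr,ju,jw,mr,mu,mw,rw,uw
∂2: piv[aeu,aew,afr,afu,afw,ahm,aju,ajw,amw,arw,auw,efm,ehr,eju,fhu,fjr,hmr,huw,jmw,jrw,muw] rk=21  ker:euw,fuw,juw
b_2=(24−21)−0=3

b_2=3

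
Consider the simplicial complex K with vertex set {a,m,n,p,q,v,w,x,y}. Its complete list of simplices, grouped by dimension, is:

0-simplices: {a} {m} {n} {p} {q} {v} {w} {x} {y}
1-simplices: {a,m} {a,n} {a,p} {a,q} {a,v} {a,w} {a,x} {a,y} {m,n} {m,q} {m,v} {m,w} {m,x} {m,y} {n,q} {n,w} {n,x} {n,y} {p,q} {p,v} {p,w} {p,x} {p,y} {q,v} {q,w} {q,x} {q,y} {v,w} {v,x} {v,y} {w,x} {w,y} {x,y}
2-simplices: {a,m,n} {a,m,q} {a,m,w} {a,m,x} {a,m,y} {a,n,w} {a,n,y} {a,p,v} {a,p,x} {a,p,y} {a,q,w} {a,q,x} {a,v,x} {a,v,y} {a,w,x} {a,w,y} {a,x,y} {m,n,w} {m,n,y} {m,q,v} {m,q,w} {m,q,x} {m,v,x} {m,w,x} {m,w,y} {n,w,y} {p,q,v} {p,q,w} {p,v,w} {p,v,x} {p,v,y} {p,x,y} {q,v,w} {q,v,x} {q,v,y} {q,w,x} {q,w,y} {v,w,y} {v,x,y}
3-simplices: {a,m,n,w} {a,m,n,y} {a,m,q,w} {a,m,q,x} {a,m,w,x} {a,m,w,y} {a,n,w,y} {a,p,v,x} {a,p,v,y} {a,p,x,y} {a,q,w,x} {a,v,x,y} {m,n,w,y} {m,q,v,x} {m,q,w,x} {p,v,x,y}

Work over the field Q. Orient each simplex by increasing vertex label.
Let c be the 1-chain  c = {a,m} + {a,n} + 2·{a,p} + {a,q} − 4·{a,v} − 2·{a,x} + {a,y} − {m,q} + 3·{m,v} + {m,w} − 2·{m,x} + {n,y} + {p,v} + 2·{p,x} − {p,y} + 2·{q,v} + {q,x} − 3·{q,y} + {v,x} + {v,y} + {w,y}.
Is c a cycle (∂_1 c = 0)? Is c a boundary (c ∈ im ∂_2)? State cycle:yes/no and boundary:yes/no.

cycle:yes boundary:yes

n_0=9 n_1=33 n_2=39 n_3=16  [Q]
∂1: piv[am,an,ap,aq,av,aw,ax,ay] rk=8  ker:mn,mq,mv,mw,mx,my,nq,nw,nx,ny,pq,pv,pw,px,py,qv,qw,qx,qy,vw,vx,vy,wx,wy,xy
∂2: piv[amn,amq,amw,amx,amy,anw,any,apv,apx,apy,aqw,aqx,avx,avy,awx,awy,axy,mqv,mvx,pqv,pqw,pvw,qvy] rk=23  ker:mnw,mny,mqw,mqx,mwx,mwy,nwy,pvx,pvy,pxy,qvw,qvx,qwx,qwy,vwy,vxy
∂3: piv[amnw,amny,amqw,amqx,amwx,amwy,anwy,apvx,apvy,apxy,aqwx,avxy,mqvx] rk=13  ker:mnwy,mqwx,pvxy
∂1c = 0
c vs im∂2: reduces to 0 ⇒ boundary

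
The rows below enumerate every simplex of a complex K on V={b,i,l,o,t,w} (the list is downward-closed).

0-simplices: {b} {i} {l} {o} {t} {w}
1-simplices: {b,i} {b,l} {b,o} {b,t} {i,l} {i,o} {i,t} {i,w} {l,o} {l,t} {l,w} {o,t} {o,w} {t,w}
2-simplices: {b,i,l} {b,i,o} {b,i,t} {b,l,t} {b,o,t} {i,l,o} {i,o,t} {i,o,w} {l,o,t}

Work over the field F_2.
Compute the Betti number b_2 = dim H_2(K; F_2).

n_0=6 n_1=14 n_2=9  [Z2]
∂1: piv[bi,bl,bo,bt,iw] rk=5  ker:il,io,it,lo,lt,lw,ot,ow,tw
∂2: piv[bil,bio,bit,blt,bot,ilo,iow] rk=7  ker:iot,lot
b_2=(9−7)−0=2

b_2=2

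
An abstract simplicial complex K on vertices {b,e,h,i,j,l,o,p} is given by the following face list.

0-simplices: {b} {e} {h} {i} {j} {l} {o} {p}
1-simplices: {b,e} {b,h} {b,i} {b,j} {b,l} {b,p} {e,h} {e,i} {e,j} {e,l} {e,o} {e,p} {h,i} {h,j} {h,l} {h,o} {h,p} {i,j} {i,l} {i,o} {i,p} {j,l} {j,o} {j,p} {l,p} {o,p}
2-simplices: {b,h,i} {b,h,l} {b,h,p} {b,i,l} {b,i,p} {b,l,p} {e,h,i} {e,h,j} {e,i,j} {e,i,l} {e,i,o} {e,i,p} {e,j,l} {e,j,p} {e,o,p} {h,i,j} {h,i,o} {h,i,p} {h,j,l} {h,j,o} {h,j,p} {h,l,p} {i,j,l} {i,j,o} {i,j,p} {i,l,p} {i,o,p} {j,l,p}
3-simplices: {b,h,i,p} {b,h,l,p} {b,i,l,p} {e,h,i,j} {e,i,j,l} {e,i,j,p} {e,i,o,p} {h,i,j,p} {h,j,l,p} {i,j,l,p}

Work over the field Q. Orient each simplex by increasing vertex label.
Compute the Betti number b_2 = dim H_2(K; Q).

n_0=8 n_1=26 n_2=28 n_3=10  [Q]
∂1: piv[be,bh,bi,bj,bl,bp,eo] rk=7  ker:eh,ei,ej,el,ep,hi,hj,hl,ho,hp,ij,il,io,ip,jl,jo,jp,lp,op
∂2: piv[bhi,bhl,bhp,bil,bip,blp,ehi,ehj,eij,eil,eio,eip,ejl,ejp,eop,hio,hjo] rk=17  ker:hij,hip,hjl,hjp,hlp,ijl,ijo,ijp,ilp,iop,jlp
∂3: piv[bhip,bhlp,bilp,ehij,eijl,eijp,eiop,hijp,hjlp,ijlp] rk=10
b_2=(28−17)−10=1

b_2=1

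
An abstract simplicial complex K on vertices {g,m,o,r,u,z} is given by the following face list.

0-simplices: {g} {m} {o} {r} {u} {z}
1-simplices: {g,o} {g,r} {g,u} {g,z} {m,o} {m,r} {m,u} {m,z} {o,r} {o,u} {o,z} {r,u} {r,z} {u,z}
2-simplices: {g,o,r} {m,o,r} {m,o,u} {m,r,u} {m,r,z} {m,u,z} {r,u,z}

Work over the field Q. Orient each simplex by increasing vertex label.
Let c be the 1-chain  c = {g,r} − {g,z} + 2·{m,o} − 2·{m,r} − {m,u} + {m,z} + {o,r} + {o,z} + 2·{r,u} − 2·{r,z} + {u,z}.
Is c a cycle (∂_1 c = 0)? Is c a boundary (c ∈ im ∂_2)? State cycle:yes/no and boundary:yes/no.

cycle:yes boundary:no

n_0=6 n_1=14 n_2=7  [Q]
∂1: piv[go,gr,gu,gz,mo] rk=5  ker:mr,mu,mz,or,ou,oz,ru,rz,uz
∂2: piv[gor,mor,mou,mru,mrz,muz] rk=6  ker:ruz
∂1c = 0
c vs im∂2: residual ≠ 0 ⇒ not boundary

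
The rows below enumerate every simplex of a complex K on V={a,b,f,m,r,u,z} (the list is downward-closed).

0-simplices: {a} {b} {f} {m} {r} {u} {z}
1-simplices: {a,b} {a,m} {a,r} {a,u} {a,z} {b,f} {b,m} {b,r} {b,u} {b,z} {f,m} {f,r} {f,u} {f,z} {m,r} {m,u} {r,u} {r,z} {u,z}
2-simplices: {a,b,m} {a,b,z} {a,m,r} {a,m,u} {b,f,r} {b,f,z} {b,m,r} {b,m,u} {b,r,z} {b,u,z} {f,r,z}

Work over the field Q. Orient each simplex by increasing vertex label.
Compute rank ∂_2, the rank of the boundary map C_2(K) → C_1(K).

rank∂_2=10

n_0=7 n_1=19 n_2=11  [Q]
∂1: piv[ab,am,ar,au,az,bf] rk=6  ker:bm,br,bu,bz,fm,fr,fu,fz,mr,mu,ru,rz,uz
∂2: piv[abm,abz,amr,amu,bfr,bfz,bmr,bmu,brz,buz] rk=10  ker:frz
rk∂_2=10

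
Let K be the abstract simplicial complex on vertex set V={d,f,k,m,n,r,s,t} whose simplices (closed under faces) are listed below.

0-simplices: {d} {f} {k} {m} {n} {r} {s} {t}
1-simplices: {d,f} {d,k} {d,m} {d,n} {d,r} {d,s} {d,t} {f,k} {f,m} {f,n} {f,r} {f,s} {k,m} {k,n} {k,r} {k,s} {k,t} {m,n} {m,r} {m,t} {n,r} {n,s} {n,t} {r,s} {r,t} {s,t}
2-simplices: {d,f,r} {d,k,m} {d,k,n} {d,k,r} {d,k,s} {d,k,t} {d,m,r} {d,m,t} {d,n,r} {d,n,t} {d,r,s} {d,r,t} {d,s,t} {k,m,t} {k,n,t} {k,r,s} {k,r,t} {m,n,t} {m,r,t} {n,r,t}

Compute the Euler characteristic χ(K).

χ(K)=2

n_0=8 n_1=26 n_2=20
χ=+8−26+20=2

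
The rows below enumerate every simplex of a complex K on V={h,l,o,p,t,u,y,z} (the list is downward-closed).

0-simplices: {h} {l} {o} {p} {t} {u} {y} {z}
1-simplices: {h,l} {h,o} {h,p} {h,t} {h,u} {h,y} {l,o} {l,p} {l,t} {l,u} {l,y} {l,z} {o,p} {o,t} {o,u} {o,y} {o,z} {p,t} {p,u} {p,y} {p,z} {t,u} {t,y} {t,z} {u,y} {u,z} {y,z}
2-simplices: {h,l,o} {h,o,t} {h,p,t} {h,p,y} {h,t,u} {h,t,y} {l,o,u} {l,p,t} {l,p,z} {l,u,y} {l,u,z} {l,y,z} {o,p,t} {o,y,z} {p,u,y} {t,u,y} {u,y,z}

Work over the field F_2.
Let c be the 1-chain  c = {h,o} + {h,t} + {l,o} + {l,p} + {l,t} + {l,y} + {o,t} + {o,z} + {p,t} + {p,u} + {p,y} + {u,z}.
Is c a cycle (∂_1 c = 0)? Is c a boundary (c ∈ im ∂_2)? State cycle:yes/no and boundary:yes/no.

cycle:yes boundary:no

n_0=8 n_1=27 n_2=17  [Z2]
∂1: piv[hl,ho,hp,ht,hu,hy,lz] rk=7  ker:lo,lp,lt,lu,ly,op,ot,ou,oy,oz,pt,pu,py,pz,tu,ty,tz,uy,uz,yz
∂2: piv[hlo,hot,hpt,hpy,htu,hty,lou,lpt,lpz,luy,luz,lyz,opt,oyz,puy,tuy] rk=16  ker:uyz
∂1c = 0
c vs im∂2: residual ≠ 0 ⇒ not boundary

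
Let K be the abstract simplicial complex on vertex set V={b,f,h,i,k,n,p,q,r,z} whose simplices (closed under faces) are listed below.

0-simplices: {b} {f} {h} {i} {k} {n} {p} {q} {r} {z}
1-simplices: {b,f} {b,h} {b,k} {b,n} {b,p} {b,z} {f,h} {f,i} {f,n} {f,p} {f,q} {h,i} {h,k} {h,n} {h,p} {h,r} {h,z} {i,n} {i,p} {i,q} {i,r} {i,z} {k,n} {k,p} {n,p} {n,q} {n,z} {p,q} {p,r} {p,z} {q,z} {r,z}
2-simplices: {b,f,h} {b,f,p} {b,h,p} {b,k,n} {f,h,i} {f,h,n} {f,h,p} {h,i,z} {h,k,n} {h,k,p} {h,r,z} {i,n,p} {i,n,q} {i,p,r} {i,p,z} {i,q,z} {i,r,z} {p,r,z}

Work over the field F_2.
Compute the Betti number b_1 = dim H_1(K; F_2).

b_1=7

n_0=10 n_1=32 n_2=18  [Z2]
∂1: piv[bf,bh,bk,bn,bp,bz,fi,fq,hr] rk=9  ker:fh,fn,fp,hi,hk,hn,hp,hz,in,ip,iq,ir,iz,kn,kp,np,nq,nz,pq,pr,pz,qz,rz
∂2: piv[bfh,bfp,bhp,bkn,fhi,fhn,hiz,hkn,hkp,hrz,inp,inq,ipr,ipz,iqz,irz] rk=16  ker:fhp,prz
b_1=(32−9)−16=7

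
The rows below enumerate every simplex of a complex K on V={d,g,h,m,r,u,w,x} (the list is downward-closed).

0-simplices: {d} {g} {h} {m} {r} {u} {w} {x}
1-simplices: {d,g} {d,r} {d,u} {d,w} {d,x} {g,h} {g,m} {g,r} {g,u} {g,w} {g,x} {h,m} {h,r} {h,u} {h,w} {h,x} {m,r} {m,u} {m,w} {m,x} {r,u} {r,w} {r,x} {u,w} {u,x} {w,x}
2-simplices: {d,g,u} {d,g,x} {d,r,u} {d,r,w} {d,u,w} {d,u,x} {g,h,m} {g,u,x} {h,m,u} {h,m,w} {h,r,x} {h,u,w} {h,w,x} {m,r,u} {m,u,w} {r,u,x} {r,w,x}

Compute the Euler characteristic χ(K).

χ(K)=-1

n_0=8 n_1=26 n_2=17
χ=+8−26+17=-1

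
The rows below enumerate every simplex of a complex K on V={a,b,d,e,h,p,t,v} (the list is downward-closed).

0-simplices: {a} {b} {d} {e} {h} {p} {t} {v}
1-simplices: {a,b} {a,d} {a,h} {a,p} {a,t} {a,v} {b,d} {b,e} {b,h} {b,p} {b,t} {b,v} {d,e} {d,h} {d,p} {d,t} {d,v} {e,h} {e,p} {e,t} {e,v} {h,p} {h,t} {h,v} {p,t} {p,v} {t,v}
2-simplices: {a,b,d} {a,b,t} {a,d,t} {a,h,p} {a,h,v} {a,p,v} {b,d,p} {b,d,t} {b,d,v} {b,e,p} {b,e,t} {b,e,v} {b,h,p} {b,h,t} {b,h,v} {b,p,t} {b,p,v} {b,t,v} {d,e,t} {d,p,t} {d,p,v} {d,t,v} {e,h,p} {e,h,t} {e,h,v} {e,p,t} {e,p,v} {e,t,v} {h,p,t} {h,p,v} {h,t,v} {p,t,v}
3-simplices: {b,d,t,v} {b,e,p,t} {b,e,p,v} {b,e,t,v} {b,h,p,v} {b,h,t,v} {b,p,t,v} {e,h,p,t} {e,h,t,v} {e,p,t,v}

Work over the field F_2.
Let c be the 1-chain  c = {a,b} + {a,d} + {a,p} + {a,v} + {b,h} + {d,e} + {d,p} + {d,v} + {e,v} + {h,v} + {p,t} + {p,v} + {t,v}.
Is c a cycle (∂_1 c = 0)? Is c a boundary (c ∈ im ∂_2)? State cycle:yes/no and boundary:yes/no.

cycle:yes boundary:yes

n_0=8 n_1=27 n_2=32 n_3=10  [Z2]
∂1: piv[ab,ad,ah,ap,at,av,be] rk=7  ker:bd,bh,bp,bt,bv,de,dh,dp,dt,dv,eh,ep,et,ev,hp,ht,hv,pt,pv,tv
∂2: piv[abd,abt,adt,ahp,ahv,apv,bdp,bdv,bep,bet,bev,bhp,bht,bhv,bpt,btv,det,ehp] rk=18  ker:bdt,bpv,dpt,dpv,dtv,eht,ehv,ept,epv,etv,hpt,hpv,htv,ptv
∂3: piv[bdtv,bept,bepv,betv,bhpv,bhtv,bptv,ehpt,ehtv] rk=9  ker:eptv
∂1c = 0
c vs im∂2: reduces to 0 ⇒ boundary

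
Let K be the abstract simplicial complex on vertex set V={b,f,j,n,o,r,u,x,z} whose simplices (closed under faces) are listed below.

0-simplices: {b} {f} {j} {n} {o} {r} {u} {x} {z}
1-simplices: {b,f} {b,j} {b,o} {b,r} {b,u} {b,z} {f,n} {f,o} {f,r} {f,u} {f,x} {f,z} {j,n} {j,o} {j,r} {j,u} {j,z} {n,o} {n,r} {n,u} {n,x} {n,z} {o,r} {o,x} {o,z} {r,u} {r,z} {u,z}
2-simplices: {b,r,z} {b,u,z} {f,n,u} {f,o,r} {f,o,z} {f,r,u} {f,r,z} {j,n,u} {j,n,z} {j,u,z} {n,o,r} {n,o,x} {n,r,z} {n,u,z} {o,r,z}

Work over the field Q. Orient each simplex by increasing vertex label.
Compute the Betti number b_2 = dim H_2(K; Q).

b_2=2

n_0=9 n_1=28 n_2=15  [Q]
∂1: piv[bf,bj,bo,br,bu,bz,fn,fx] rk=8  ker:fo,fr,fu,fz,jn,jo,jr,ju,jz,no,nr,nu,nx,nz,or,ox,oz,ru,rz,uz
∂2: piv[brz,buz,fnu,for,foz,fru,frz,jnu,jnz,juz,nor,nox,nrz] rk=13  ker:nuz,orz
b_2=(15−13)−0=2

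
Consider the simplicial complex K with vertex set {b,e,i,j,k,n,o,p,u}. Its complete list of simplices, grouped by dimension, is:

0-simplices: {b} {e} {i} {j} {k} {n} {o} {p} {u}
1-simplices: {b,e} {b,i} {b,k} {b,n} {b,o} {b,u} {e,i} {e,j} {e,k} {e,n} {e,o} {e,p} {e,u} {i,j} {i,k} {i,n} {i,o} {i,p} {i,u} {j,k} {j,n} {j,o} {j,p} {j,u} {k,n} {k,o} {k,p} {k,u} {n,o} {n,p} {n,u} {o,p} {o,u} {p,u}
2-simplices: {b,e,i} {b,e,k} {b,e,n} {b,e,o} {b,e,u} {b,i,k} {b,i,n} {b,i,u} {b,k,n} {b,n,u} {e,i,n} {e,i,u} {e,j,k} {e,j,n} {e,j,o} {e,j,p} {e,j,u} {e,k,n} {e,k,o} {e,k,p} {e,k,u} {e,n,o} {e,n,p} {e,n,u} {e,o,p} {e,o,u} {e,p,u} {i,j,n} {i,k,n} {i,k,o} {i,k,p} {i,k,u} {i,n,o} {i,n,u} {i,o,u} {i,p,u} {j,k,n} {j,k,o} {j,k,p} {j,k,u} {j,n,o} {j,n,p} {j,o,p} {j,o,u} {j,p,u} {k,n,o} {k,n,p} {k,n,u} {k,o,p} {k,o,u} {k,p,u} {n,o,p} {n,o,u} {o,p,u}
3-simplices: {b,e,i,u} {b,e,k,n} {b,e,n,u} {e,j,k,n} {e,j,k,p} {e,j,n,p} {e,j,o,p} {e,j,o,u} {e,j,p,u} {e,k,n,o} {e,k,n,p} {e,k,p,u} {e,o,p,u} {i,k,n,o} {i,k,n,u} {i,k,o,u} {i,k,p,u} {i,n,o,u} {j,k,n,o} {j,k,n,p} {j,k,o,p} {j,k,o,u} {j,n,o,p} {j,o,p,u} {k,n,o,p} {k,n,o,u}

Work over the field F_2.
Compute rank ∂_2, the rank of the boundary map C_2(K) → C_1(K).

n_0=9 n_1=34 n_2=54 n_3=26  [Z2]
∂1: piv[be,bi,bk,bn,bo,bu,ej,ep] rk=8  ker:ei,ek,en,eo,eu,ij,ik,in,io,ip,iu,jk,jn,jo,jp,ju,kn,ko,kp,ku,no,np,nu,op,ou,pu
∂2: piv[bei,bek,ben,beo,beu,bik,bin,biu,bkn,bnu,ejk,ejn,ejo,ejp,eju,eko,ekp,eku,eno,enp,eop,eou,epu,ijn,iko,ikp] rk=26  ker:ein,eiu,ekn,enu,ikn,iku,ino,inu,iou,ipu,jkn,jko,jkp,jku,jno,jnp,jop,jou,jpu,kno,knp,knu,kop,kou,kpu,nop,nou,opu
∂3: piv[beiu,bekn,benu,ejkn,ejkp,ejnp,ejop,ejou,ejpu,ekno,eknp,ekpu,eopu,ikno,iknu,ikou,ikpu,inou,jkno,jkop,jkou,jnop] rk=22  ker:jknp,jopu,knop,knou
rk∂_2=26

rank∂_2=26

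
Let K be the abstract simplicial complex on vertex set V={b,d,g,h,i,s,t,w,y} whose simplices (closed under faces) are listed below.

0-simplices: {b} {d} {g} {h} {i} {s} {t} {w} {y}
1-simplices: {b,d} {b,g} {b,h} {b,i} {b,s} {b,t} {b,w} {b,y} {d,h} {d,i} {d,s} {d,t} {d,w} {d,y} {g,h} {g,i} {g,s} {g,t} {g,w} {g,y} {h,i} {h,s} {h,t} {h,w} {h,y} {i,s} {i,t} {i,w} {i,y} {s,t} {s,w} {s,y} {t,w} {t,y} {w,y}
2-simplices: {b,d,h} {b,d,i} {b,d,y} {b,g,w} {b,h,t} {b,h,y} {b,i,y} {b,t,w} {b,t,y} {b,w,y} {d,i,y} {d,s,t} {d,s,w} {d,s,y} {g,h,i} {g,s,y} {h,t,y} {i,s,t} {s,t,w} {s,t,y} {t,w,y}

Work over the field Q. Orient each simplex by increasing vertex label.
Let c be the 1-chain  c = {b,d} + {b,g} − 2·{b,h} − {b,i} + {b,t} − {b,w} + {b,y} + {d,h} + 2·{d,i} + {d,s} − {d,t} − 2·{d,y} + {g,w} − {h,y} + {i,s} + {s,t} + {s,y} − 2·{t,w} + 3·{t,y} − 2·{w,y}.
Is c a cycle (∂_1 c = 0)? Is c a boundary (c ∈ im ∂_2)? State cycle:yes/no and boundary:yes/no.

cycle:yes boundary:no

n_0=9 n_1=35 n_2=21  [Q]
∂1: piv[bd,bg,bh,bi,bs,bt,bw,by] rk=8  ker:dh,di,ds,dt,dw,dy,gh,gi,gs,gt,gw,gy,hi,hs,ht,hw,hy,is,it,iw,iy,st,sw,sy,tw,ty,wy
∂2: piv[bdh,bdi,bdy,bgw,bht,bhy,biy,btw,bty,bwy,dst,dsw,dsy,ghi,gsy,ist,stw,sty] rk=18  ker:diy,hty,twy
∂1c = 0
c vs im∂2: residual ≠ 0 ⇒ not boundary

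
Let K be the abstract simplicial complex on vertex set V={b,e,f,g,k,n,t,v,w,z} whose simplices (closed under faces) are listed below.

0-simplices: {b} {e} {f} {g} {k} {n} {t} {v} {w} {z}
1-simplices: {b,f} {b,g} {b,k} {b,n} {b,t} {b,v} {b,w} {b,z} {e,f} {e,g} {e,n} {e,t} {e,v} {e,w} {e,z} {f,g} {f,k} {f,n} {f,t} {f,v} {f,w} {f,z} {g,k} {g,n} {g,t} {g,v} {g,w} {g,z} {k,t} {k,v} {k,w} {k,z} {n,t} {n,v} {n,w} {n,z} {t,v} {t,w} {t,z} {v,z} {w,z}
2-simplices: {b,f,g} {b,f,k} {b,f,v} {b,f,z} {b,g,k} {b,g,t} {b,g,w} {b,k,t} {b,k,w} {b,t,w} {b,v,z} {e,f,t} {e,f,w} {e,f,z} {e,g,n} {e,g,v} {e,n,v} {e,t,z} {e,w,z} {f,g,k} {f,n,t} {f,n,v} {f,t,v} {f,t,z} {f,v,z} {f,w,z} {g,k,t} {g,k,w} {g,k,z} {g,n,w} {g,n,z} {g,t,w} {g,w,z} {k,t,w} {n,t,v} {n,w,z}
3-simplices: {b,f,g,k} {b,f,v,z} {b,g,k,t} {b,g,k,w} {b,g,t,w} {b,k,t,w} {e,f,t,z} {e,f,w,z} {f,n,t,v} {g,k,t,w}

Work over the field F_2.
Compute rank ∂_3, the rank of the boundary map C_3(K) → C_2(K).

rank∂_3=9

n_0=10 n_1=41 n_2=36 n_3=10  [Z2]
∂1: piv[bf,bg,bk,bn,bt,bv,bw,bz,ef] rk=9  ker:eg,en,et,ev,ew,ez,fg,fk,fn,ft,fv,fw,fz,gk,gn,gt,gv,gw,gz,kt,kv,kw,kz,nt,nv,nw,nz,tv,tw,tz,vz,wz
∂2: piv[bfg,bfk,bfv,bfz,bgk,bgt,bgw,bkt,bkw,btw,bvz,eft,efw,efz,egn,egv,env,etz,ewz,fnt,fnv,ftv,gkz,gnw,gnz,gwz] rk=26  ker:fgk,ftz,fvz,fwz,gkt,gkw,gtw,ktw,ntv,nwz
∂3: piv[bfgk,bfvz,bgkt,bgkw,bgtw,bktw,eftz,efwz,fntv] rk=9  ker:gktw
rk∂_3=9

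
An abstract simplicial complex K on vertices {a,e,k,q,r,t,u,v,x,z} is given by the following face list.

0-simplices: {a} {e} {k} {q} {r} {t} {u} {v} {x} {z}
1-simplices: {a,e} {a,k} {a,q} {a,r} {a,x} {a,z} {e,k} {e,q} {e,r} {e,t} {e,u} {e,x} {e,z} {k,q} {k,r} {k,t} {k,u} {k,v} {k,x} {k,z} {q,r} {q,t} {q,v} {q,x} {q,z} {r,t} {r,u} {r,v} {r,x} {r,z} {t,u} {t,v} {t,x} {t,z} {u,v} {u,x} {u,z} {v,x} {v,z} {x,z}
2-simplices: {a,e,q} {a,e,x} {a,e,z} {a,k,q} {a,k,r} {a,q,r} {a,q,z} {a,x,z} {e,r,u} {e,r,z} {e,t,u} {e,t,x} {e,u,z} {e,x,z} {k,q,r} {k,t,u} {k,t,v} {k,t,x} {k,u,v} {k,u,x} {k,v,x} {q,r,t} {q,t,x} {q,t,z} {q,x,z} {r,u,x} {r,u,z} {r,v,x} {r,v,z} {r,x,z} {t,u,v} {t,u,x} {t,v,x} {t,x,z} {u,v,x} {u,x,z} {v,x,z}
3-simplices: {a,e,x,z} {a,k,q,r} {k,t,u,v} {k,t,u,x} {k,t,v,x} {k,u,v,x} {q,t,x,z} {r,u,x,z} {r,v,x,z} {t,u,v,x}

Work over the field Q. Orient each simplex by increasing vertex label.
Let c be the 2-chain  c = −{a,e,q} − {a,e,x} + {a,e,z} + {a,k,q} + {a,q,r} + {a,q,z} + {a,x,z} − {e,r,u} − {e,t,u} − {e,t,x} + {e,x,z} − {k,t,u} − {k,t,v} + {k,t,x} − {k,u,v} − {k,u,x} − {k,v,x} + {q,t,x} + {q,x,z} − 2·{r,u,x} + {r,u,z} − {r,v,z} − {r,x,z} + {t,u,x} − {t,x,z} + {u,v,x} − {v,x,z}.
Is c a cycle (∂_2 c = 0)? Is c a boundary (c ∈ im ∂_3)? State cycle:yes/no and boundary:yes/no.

n_0=10 n_1=40 n_2=37 n_3=10  [Q]
∂1: piv[ae,ak,aq,ar,ax,az,et,eu,kv] rk=9  ker:ek,eq,er,ex,ez,kq,kr,kt,ku,kx,kz,qr,qt,qv,qx,qz,rt,ru,rv,rx,rz,tu,tv,tx,tz,uv,ux,uz,vx,vz,xz
∂2: piv[aeq,aex,aez,akq,akr,aqr,aqz,axz,eru,erz,etu,etx,euz,ktu,ktv,ktx,kuv,kux,kvx,qrt,qtx,qtz,qxz,rux,rvx,rvz] rk=26  ker:exz,kqr,ruz,rxz,tuv,tux,tvx,txz,uvx,uxz,vxz
∂3: piv[aexz,akqr,ktuv,ktux,ktvx,kuvx,qtxz,ruxz,rvxz] rk=9  ker:tuvx
∂2c = −{a,e} + {a,k} + 2·{a,q} − {a,r} + 2·{a,x} − 3·{a,z} − {e,q} − {e,r} − 2·{e,t} + 2·{e,u} + {e,x} + {k,q} − {k,t} − {k,u} + {k,v} + {k,x} + {q,r} + {q,t} − 2·{r,u} − {r,v} + {r,x} + {r,z} − {t,u} − {t,v} − {t,x} + {t,z} − 3·{u,x} + {u,z} − {v,x}

cycle:no boundary:no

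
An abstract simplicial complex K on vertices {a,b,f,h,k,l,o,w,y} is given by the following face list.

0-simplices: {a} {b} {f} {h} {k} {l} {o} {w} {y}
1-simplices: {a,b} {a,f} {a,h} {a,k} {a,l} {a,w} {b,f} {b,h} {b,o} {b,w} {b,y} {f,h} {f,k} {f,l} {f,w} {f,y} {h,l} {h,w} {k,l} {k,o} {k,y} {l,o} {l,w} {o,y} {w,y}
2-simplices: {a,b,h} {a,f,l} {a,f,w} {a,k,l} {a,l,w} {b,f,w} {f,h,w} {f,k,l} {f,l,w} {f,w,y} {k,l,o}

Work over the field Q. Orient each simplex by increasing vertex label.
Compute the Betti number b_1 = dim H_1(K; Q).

b_1=7

n_0=9 n_1=25 n_2=11  [Q]
∂1: piv[ab,af,ah,ak,al,aw,bo,by] rk=8  ker:bf,bh,bw,fh,fk,fl,fw,fy,hl,hw,kl,ko,ky,lo,lw,oy,wy
∂2: piv[abh,afl,afw,akl,alw,bfw,fhw,fkl,fwy,klo] rk=10  ker:flw
b_1=(25−8)−10=7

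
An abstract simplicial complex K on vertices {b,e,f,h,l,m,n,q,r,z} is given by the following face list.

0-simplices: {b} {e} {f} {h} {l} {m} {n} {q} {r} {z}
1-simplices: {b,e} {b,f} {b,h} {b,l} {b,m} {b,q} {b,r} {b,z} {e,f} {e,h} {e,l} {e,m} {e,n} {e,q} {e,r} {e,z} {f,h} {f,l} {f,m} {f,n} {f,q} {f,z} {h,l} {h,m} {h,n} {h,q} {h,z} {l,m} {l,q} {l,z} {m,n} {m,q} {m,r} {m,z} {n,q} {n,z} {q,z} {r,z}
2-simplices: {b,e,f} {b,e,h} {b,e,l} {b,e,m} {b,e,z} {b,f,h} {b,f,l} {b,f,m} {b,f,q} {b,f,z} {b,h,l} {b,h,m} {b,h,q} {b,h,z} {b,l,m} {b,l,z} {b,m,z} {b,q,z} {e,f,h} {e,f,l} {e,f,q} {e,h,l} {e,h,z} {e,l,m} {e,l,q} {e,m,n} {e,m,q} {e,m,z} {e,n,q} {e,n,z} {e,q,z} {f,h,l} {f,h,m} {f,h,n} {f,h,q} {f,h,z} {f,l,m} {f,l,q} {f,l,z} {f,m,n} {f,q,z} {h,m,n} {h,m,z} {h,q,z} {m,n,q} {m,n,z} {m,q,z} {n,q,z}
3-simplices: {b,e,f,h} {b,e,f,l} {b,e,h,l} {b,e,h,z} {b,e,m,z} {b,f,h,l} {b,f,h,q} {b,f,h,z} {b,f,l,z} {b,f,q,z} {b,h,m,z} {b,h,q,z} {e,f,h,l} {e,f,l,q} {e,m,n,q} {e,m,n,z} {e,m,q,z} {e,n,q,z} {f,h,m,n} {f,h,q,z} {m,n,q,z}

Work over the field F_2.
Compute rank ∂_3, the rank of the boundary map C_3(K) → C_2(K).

rank∂_3=18

n_0=10 n_1=38 n_2=48 n_3=21  [Z2]
∂1: piv[be,bf,bh,bl,bm,bq,br,bz,en] rk=9  ker:ef,eh,el,em,eq,er,ez,fh,fl,fm,fn,fq,fz,hl,hm,hn,hq,hz,lm,lq,lz,mn,mq,mr,mz,nq,nz,qz,rz
∂2: piv[bef,beh,bel,bem,bez,bfh,bfl,bfm,bfq,bfz,bhl,bhm,bhq,bhz,blm,blz,bmz,bqz,efq,elq,emn,emq,enq,enz,fhn,fmn] rk=26  ker:efh,efl,ehl,ehz,elm,emz,eqz,fhl,fhm,fhq,fhz,flm,flq,flz,fqz,hmn,hmz,hqz,mnq,mnz,mqz,nqz
∂3: piv[befh,befl,behl,behz,bemz,bfhl,bfhq,bfhz,bflz,bfqz,bhmz,bhqz,eflq,emnq,emnz,emqz,enqz,fhmn] rk=18  ker:efhl,fhqz,mnqz
rk∂_3=18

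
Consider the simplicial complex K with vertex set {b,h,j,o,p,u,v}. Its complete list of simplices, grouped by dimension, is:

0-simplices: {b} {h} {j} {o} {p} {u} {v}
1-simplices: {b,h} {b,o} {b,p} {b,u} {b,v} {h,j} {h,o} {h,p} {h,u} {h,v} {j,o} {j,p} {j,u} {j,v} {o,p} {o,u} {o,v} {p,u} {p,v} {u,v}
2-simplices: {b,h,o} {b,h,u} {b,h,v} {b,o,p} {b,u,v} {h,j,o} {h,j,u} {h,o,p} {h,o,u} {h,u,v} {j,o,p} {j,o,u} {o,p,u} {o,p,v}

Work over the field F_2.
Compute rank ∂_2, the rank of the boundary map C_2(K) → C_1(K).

rank∂_2=12

n_0=7 n_1=20 n_2=14  [Z2]
∂1: piv[bh,bo,bp,bu,bv,hj] rk=6  ker:ho,hp,hu,hv,jo,jp,ju,jv,op,ou,ov,pu,pv,uv
∂2: piv[bho,bhu,bhv,bop,buv,hjo,hju,hop,hou,jop,opu,opv] rk=12  ker:huv,jou
rk∂_2=12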